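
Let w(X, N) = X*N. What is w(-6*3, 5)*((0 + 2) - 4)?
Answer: 180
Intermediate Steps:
w(X, N) = N*X
w(-6*3, 5)*((0 + 2) - 4) = (5*(-6*3))*((0 + 2) - 4) = (5*(-18))*(2 - 4) = -90*(-2) = 180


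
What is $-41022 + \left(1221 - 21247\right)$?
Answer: $-61048$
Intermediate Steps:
$-41022 + \left(1221 - 21247\right) = -41022 - 20026 = -61048$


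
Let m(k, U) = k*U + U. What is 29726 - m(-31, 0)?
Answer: 29726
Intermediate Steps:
m(k, U) = U + U*k (m(k, U) = U*k + U = U + U*k)
29726 - m(-31, 0) = 29726 - 0*(1 - 31) = 29726 - 0*(-30) = 29726 - 0 = 29726 - 1*0 = 29726 + 0 = 29726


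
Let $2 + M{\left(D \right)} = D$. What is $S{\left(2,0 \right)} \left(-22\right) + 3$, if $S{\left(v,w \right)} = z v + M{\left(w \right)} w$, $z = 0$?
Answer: $3$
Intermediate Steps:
$M{\left(D \right)} = -2 + D$
$S{\left(v,w \right)} = w \left(-2 + w\right)$ ($S{\left(v,w \right)} = 0 v + \left(-2 + w\right) w = 0 + w \left(-2 + w\right) = w \left(-2 + w\right)$)
$S{\left(2,0 \right)} \left(-22\right) + 3 = 0 \left(-2 + 0\right) \left(-22\right) + 3 = 0 \left(-2\right) \left(-22\right) + 3 = 0 \left(-22\right) + 3 = 0 + 3 = 3$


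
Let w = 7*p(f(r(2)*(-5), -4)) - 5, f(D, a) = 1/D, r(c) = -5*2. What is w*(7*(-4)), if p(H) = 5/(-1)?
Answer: 1120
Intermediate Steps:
r(c) = -10
p(H) = -5 (p(H) = 5*(-1) = -5)
w = -40 (w = 7*(-5) - 5 = -35 - 5 = -40)
w*(7*(-4)) = -280*(-4) = -40*(-28) = 1120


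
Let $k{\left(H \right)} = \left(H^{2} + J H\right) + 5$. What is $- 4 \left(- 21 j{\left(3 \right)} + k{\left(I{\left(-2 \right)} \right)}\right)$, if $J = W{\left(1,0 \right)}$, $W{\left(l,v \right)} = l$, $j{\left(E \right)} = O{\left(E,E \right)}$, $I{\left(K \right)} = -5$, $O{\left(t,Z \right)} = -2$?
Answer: $-268$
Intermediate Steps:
$j{\left(E \right)} = -2$
$J = 1$
$k{\left(H \right)} = 5 + H + H^{2}$ ($k{\left(H \right)} = \left(H^{2} + 1 H\right) + 5 = \left(H^{2} + H\right) + 5 = \left(H + H^{2}\right) + 5 = 5 + H + H^{2}$)
$- 4 \left(- 21 j{\left(3 \right)} + k{\left(I{\left(-2 \right)} \right)}\right) = - 4 \left(\left(-21\right) \left(-2\right) + \left(5 - 5 + \left(-5\right)^{2}\right)\right) = - 4 \left(42 + \left(5 - 5 + 25\right)\right) = - 4 \left(42 + 25\right) = \left(-4\right) 67 = -268$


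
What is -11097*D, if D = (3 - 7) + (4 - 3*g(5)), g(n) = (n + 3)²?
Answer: 2130624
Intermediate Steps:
g(n) = (3 + n)²
D = -192 (D = (3 - 7) + (4 - 3*(3 + 5)²) = -4 + (4 - 3*8²) = -4 + (4 - 3*64) = -4 + (4 - 192) = -4 - 188 = -192)
-11097*D = -11097*(-192) = 2130624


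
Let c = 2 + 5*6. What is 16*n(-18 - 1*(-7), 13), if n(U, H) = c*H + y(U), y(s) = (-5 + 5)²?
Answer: 6656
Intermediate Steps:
y(s) = 0 (y(s) = 0² = 0)
c = 32 (c = 2 + 30 = 32)
n(U, H) = 32*H (n(U, H) = 32*H + 0 = 32*H)
16*n(-18 - 1*(-7), 13) = 16*(32*13) = 16*416 = 6656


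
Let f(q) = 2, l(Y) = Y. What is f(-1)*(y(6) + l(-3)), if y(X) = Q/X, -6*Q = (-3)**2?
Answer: -13/2 ≈ -6.5000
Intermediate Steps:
Q = -3/2 (Q = -1/6*(-3)**2 = -1/6*9 = -3/2 ≈ -1.5000)
y(X) = -3/(2*X)
f(-1)*(y(6) + l(-3)) = 2*(-3/2/6 - 3) = 2*(-3/2*1/6 - 3) = 2*(-1/4 - 3) = 2*(-13/4) = -13/2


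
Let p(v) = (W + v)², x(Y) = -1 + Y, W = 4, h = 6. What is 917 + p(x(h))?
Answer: 998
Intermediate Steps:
p(v) = (4 + v)²
917 + p(x(h)) = 917 + (4 + (-1 + 6))² = 917 + (4 + 5)² = 917 + 9² = 917 + 81 = 998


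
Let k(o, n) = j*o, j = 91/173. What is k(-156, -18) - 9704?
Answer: -1692988/173 ≈ -9786.1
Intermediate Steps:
j = 91/173 (j = 91*(1/173) = 91/173 ≈ 0.52601)
k(o, n) = 91*o/173
k(-156, -18) - 9704 = (91/173)*(-156) - 9704 = -14196/173 - 9704 = -1692988/173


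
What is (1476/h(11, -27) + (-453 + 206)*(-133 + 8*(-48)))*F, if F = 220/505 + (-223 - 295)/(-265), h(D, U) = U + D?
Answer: 16328049303/53530 ≈ 3.0503e+5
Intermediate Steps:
h(D, U) = D + U
F = 63978/26765 (F = 220*(1/505) - 518*(-1/265) = 44/101 + 518/265 = 63978/26765 ≈ 2.3904)
(1476/h(11, -27) + (-453 + 206)*(-133 + 8*(-48)))*F = (1476/(11 - 27) + (-453 + 206)*(-133 + 8*(-48)))*(63978/26765) = (1476/(-16) - 247*(-133 - 384))*(63978/26765) = (1476*(-1/16) - 247*(-517))*(63978/26765) = (-369/4 + 127699)*(63978/26765) = (510427/4)*(63978/26765) = 16328049303/53530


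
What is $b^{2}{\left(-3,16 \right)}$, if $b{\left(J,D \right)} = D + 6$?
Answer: $484$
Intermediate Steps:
$b{\left(J,D \right)} = 6 + D$
$b^{2}{\left(-3,16 \right)} = \left(6 + 16\right)^{2} = 22^{2} = 484$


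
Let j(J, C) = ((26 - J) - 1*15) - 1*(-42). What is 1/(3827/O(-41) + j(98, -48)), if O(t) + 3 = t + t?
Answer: -85/7652 ≈ -0.011108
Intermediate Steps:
O(t) = -3 + 2*t (O(t) = -3 + (t + t) = -3 + 2*t)
j(J, C) = 53 - J (j(J, C) = ((26 - J) - 15) + 42 = (11 - J) + 42 = 53 - J)
1/(3827/O(-41) + j(98, -48)) = 1/(3827/(-3 + 2*(-41)) + (53 - 1*98)) = 1/(3827/(-3 - 82) + (53 - 98)) = 1/(3827/(-85) - 45) = 1/(3827*(-1/85) - 45) = 1/(-3827/85 - 45) = 1/(-7652/85) = -85/7652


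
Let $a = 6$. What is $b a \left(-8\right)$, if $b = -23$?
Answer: $1104$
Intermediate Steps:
$b a \left(-8\right) = \left(-23\right) 6 \left(-8\right) = \left(-138\right) \left(-8\right) = 1104$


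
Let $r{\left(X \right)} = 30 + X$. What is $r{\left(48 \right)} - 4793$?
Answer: $-4715$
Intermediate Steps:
$r{\left(48 \right)} - 4793 = \left(30 + 48\right) - 4793 = 78 - 4793 = -4715$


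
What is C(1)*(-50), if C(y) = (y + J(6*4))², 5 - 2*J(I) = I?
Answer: -7225/2 ≈ -3612.5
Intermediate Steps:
J(I) = 5/2 - I/2
C(y) = (-19/2 + y)² (C(y) = (y + (5/2 - 3*4))² = (y + (5/2 - ½*24))² = (y + (5/2 - 12))² = (y - 19/2)² = (-19/2 + y)²)
C(1)*(-50) = ((-19 + 2*1)²/4)*(-50) = ((-19 + 2)²/4)*(-50) = ((¼)*(-17)²)*(-50) = ((¼)*289)*(-50) = (289/4)*(-50) = -7225/2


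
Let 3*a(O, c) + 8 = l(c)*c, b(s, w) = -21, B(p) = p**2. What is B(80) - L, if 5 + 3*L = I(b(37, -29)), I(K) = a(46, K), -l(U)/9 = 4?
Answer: 56867/9 ≈ 6318.6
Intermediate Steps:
l(U) = -36 (l(U) = -9*4 = -36)
a(O, c) = -8/3 - 12*c (a(O, c) = -8/3 + (-36*c)/3 = -8/3 - 12*c)
I(K) = -8/3 - 12*K
L = 733/9 (L = -5/3 + (-8/3 - 12*(-21))/3 = -5/3 + (-8/3 + 252)/3 = -5/3 + (1/3)*(748/3) = -5/3 + 748/9 = 733/9 ≈ 81.444)
B(80) - L = 80**2 - 1*733/9 = 6400 - 733/9 = 56867/9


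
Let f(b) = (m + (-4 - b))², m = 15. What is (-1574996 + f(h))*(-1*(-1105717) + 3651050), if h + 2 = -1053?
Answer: -2086508276880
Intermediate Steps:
h = -1055 (h = -2 - 1053 = -1055)
f(b) = (11 - b)² (f(b) = (15 + (-4 - b))² = (11 - b)²)
(-1574996 + f(h))*(-1*(-1105717) + 3651050) = (-1574996 + (-11 - 1055)²)*(-1*(-1105717) + 3651050) = (-1574996 + (-1066)²)*(1105717 + 3651050) = (-1574996 + 1136356)*4756767 = -438640*4756767 = -2086508276880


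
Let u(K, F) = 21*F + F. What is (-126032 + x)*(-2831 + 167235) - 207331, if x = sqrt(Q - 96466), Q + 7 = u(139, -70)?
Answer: -20720372259 + 164404*I*sqrt(98013) ≈ -2.072e+10 + 5.147e+7*I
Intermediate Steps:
u(K, F) = 22*F
Q = -1547 (Q = -7 + 22*(-70) = -7 - 1540 = -1547)
x = I*sqrt(98013) (x = sqrt(-1547 - 96466) = sqrt(-98013) = I*sqrt(98013) ≈ 313.07*I)
(-126032 + x)*(-2831 + 167235) - 207331 = (-126032 + I*sqrt(98013))*(-2831 + 167235) - 207331 = (-126032 + I*sqrt(98013))*164404 - 207331 = (-20720164928 + 164404*I*sqrt(98013)) - 207331 = -20720372259 + 164404*I*sqrt(98013)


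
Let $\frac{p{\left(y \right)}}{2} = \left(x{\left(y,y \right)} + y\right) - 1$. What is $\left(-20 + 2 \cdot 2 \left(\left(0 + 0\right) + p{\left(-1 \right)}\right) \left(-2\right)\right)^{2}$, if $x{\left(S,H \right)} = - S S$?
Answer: $784$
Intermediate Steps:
$x{\left(S,H \right)} = - S^{2}$
$p{\left(y \right)} = -2 - 2 y^{2} + 2 y$ ($p{\left(y \right)} = 2 \left(\left(- y^{2} + y\right) - 1\right) = 2 \left(\left(y - y^{2}\right) - 1\right) = 2 \left(-1 + y - y^{2}\right) = -2 - 2 y^{2} + 2 y$)
$\left(-20 + 2 \cdot 2 \left(\left(0 + 0\right) + p{\left(-1 \right)}\right) \left(-2\right)\right)^{2} = \left(-20 + 2 \cdot 2 \left(\left(0 + 0\right) - \left(4 + 2\right)\right) \left(-2\right)\right)^{2} = \left(-20 + 4 \left(0 - 6\right) \left(-2\right)\right)^{2} = \left(-20 + 4 \left(\left(-6\right) \left(-2\right)\right)\right)^{2} = \left(-20 + 4 \cdot 12\right)^{2} = \left(-20 + 48\right)^{2} = 28^{2} = 784$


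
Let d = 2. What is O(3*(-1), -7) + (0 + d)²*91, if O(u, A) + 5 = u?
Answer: 356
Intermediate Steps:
O(u, A) = -5 + u
O(3*(-1), -7) + (0 + d)²*91 = (-5 + 3*(-1)) + (0 + 2)²*91 = (-5 - 3) + 2²*91 = -8 + 4*91 = -8 + 364 = 356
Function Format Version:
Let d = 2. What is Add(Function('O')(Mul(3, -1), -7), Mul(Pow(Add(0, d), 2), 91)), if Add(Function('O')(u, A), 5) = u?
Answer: 356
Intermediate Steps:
Function('O')(u, A) = Add(-5, u)
Add(Function('O')(Mul(3, -1), -7), Mul(Pow(Add(0, d), 2), 91)) = Add(Add(-5, Mul(3, -1)), Mul(Pow(Add(0, 2), 2), 91)) = Add(Add(-5, -3), Mul(Pow(2, 2), 91)) = Add(-8, Mul(4, 91)) = Add(-8, 364) = 356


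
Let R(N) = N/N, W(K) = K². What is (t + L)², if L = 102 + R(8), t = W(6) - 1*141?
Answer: 4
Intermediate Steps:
R(N) = 1
t = -105 (t = 6² - 1*141 = 36 - 141 = -105)
L = 103 (L = 102 + 1 = 103)
(t + L)² = (-105 + 103)² = (-2)² = 4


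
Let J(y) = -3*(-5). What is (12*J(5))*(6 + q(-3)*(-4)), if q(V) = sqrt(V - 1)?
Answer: 1080 - 1440*I ≈ 1080.0 - 1440.0*I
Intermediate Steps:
J(y) = 15
q(V) = sqrt(-1 + V)
(12*J(5))*(6 + q(-3)*(-4)) = (12*15)*(6 + sqrt(-1 - 3)*(-4)) = 180*(6 + sqrt(-4)*(-4)) = 180*(6 + (2*I)*(-4)) = 180*(6 - 8*I) = 1080 - 1440*I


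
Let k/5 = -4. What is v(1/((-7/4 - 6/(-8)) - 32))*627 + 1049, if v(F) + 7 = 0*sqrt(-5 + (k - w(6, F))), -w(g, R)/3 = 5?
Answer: -3340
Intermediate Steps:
k = -20 (k = 5*(-4) = -20)
w(g, R) = -15 (w(g, R) = -3*5 = -15)
v(F) = -7 (v(F) = -7 + 0*sqrt(-5 + (-20 - 1*(-15))) = -7 + 0*sqrt(-5 + (-20 + 15)) = -7 + 0*sqrt(-5 - 5) = -7 + 0*sqrt(-10) = -7 + 0*(I*sqrt(10)) = -7 + 0 = -7)
v(1/((-7/4 - 6/(-8)) - 32))*627 + 1049 = -7*627 + 1049 = -4389 + 1049 = -3340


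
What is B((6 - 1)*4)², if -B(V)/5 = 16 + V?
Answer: 32400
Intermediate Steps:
B(V) = -80 - 5*V (B(V) = -5*(16 + V) = -80 - 5*V)
B((6 - 1)*4)² = (-80 - 5*(6 - 1)*4)² = (-80 - 25*4)² = (-80 - 5*20)² = (-80 - 100)² = (-180)² = 32400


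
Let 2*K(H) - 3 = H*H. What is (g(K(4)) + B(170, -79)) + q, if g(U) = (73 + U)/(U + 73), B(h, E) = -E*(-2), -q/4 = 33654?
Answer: -134773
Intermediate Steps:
K(H) = 3/2 + H²/2 (K(H) = 3/2 + (H*H)/2 = 3/2 + H²/2)
q = -134616 (q = -4*33654 = -134616)
B(h, E) = 2*E
g(U) = 1 (g(U) = (73 + U)/(73 + U) = 1)
(g(K(4)) + B(170, -79)) + q = (1 + 2*(-79)) - 134616 = (1 - 158) - 134616 = -157 - 134616 = -134773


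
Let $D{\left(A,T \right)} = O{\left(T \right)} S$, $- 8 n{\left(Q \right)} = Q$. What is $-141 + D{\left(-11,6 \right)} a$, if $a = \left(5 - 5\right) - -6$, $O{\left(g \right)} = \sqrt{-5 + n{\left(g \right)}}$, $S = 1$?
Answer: $-141 + 3 i \sqrt{23} \approx -141.0 + 14.387 i$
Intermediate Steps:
$n{\left(Q \right)} = - \frac{Q}{8}$
$O{\left(g \right)} = \sqrt{-5 - \frac{g}{8}}$
$a = 6$ ($a = \left(5 - 5\right) + 6 = 0 + 6 = 6$)
$D{\left(A,T \right)} = \frac{\sqrt{-80 - 2 T}}{4}$ ($D{\left(A,T \right)} = \frac{\sqrt{-80 - 2 T}}{4} \cdot 1 = \frac{\sqrt{-80 - 2 T}}{4}$)
$-141 + D{\left(-11,6 \right)} a = -141 + \frac{\sqrt{-80 - 12}}{4} \cdot 6 = -141 + \frac{\sqrt{-92}}{4} \cdot 6 = -141 + \frac{2 i \sqrt{23}}{4} \cdot 6 = -141 + \frac{i \sqrt{23}}{2} \cdot 6 = -141 + 3 i \sqrt{23}$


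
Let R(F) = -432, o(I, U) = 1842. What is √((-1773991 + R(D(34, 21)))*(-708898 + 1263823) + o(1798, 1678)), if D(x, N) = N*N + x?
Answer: I*√984671681433 ≈ 9.9231e+5*I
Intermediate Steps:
D(x, N) = x + N² (D(x, N) = N² + x = x + N²)
√((-1773991 + R(D(34, 21)))*(-708898 + 1263823) + o(1798, 1678)) = √((-1773991 - 432)*(-708898 + 1263823) + 1842) = √(-1774423*554925 + 1842) = √(-984671683275 + 1842) = √(-984671681433) = I*√984671681433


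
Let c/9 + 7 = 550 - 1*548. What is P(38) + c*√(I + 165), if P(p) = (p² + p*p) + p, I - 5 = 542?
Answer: 2926 - 90*√178 ≈ 1725.3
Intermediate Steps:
I = 547 (I = 5 + 542 = 547)
P(p) = p + 2*p² (P(p) = (p² + p²) + p = 2*p² + p = p + 2*p²)
c = -45 (c = -63 + 9*(550 - 1*548) = -63 + 9*(550 - 548) = -63 + 9*2 = -63 + 18 = -45)
P(38) + c*√(I + 165) = 38*(1 + 2*38) - 45*√(547 + 165) = 38*(1 + 76) - 90*√178 = 38*77 - 90*√178 = 2926 - 90*√178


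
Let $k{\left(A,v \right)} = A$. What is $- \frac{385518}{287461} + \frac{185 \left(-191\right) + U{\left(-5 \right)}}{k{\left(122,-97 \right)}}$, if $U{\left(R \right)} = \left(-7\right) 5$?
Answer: $- \frac{5107264383}{17535121} \approx -291.26$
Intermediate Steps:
$U{\left(R \right)} = -35$
$- \frac{385518}{287461} + \frac{185 \left(-191\right) + U{\left(-5 \right)}}{k{\left(122,-97 \right)}} = - \frac{385518}{287461} + \frac{185 \left(-191\right) - 35}{122} = \left(-385518\right) \frac{1}{287461} + \left(-35335 - 35\right) \frac{1}{122} = - \frac{385518}{287461} - \frac{17685}{61} = - \frac{5107264383}{17535121}$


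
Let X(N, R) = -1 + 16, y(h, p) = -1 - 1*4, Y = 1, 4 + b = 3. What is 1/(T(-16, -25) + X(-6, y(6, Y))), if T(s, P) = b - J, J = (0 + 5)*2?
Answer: ¼ ≈ 0.25000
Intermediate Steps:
b = -1 (b = -4 + 3 = -1)
y(h, p) = -5 (y(h, p) = -1 - 4 = -5)
J = 10 (J = 5*2 = 10)
T(s, P) = -11 (T(s, P) = -1 - 1*10 = -1 - 10 = -11)
X(N, R) = 15
1/(T(-16, -25) + X(-6, y(6, Y))) = 1/(-11 + 15) = 1/4 = ¼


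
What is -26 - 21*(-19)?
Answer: 373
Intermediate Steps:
-26 - 21*(-19) = -26 + 399 = 373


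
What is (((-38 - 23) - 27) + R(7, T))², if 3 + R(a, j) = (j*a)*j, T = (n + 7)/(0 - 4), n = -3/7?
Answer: 4076361/784 ≈ 5199.4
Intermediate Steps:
n = -3/7 (n = -3*⅐ = -3/7 ≈ -0.42857)
T = -23/14 (T = (-3/7 + 7)/(0 - 4) = (46/7)/(-4) = (46/7)*(-¼) = -23/14 ≈ -1.6429)
R(a, j) = -3 + a*j² (R(a, j) = -3 + (j*a)*j = -3 + (a*j)*j = -3 + a*j²)
(((-38 - 23) - 27) + R(7, T))² = (((-38 - 23) - 27) + (-3 + 7*(-23/14)²))² = ((-61 - 27) + (-3 + 7*(529/196)))² = (-88 + (-3 + 529/28))² = (-88 + 445/28)² = (-2019/28)² = 4076361/784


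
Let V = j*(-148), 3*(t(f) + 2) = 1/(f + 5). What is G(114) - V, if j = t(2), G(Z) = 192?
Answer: -2036/21 ≈ -96.952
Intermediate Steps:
t(f) = -2 + 1/(3*(5 + f)) (t(f) = -2 + 1/(3*(f + 5)) = -2 + 1/(3*(5 + f)))
j = -41/21 (j = (-29 - 6*2)/(3*(5 + 2)) = (⅓)*(-29 - 12)/7 = (⅓)*(⅐)*(-41) = -41/21 ≈ -1.9524)
V = 6068/21 (V = -41/21*(-148) = 6068/21 ≈ 288.95)
G(114) - V = 192 - 1*6068/21 = 192 - 6068/21 = -2036/21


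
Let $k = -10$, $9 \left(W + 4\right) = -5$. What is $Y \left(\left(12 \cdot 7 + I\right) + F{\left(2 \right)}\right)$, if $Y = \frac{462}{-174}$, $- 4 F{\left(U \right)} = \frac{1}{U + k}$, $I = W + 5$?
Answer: $- \frac{1873333}{8352} \approx -224.3$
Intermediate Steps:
$W = - \frac{41}{9}$ ($W = -4 + \frac{1}{9} \left(-5\right) = -4 - \frac{5}{9} = - \frac{41}{9} \approx -4.5556$)
$I = \frac{4}{9}$ ($I = - \frac{41}{9} + 5 = \frac{4}{9} \approx 0.44444$)
$F{\left(U \right)} = - \frac{1}{4 \left(-10 + U\right)}$ ($F{\left(U \right)} = - \frac{1}{4 \left(U - 10\right)} = - \frac{1}{4 \left(-10 + U\right)}$)
$Y = - \frac{77}{29}$ ($Y = 462 \left(- \frac{1}{174}\right) = - \frac{77}{29} \approx -2.6552$)
$Y \left(\left(12 \cdot 7 + I\right) + F{\left(2 \right)}\right) = - \frac{77 \left(\left(12 \cdot 7 + \frac{4}{9}\right) - \frac{1}{-40 + 4 \cdot 2}\right)}{29} = - \frac{77 \left(\left(84 + \frac{4}{9}\right) - \frac{1}{-40 + 8}\right)}{29} = - \frac{77 \left(\frac{760}{9} - \frac{1}{-32}\right)}{29} = - \frac{77 \left(\frac{760}{9} - - \frac{1}{32}\right)}{29} = - \frac{77 \left(\frac{760}{9} + \frac{1}{32}\right)}{29} = \left(- \frac{77}{29}\right) \frac{24329}{288} = - \frac{1873333}{8352}$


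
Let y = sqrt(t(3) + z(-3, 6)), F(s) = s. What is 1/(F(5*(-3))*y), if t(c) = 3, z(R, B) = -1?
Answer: -sqrt(2)/30 ≈ -0.047140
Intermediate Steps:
y = sqrt(2) (y = sqrt(3 - 1) = sqrt(2) ≈ 1.4142)
1/(F(5*(-3))*y) = 1/((5*(-3))*sqrt(2)) = 1/(-15*sqrt(2)) = -sqrt(2)/30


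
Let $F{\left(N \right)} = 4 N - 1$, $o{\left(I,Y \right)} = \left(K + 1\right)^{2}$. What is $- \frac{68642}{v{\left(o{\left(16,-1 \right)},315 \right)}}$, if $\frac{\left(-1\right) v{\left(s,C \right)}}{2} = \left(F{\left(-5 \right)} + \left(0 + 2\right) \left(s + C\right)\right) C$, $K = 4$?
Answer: $\frac{4903}{29655} \approx 0.16533$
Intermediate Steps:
$o{\left(I,Y \right)} = 25$ ($o{\left(I,Y \right)} = \left(4 + 1\right)^{2} = 5^{2} = 25$)
$F{\left(N \right)} = -1 + 4 N$
$v{\left(s,C \right)} = - 2 C \left(-21 + 2 C + 2 s\right)$ ($v{\left(s,C \right)} = - 2 \left(\left(-1 + 4 \left(-5\right)\right) + \left(0 + 2\right) \left(s + C\right)\right) C = - 2 \left(\left(-1 - 20\right) + 2 \left(C + s\right)\right) C = - 2 \left(-21 + \left(2 C + 2 s\right)\right) C = - 2 \left(-21 + 2 C + 2 s\right) C = - 2 C \left(-21 + 2 C + 2 s\right)$)
$- \frac{68642}{v{\left(o{\left(16,-1 \right)},315 \right)}} = - \frac{68642}{2 \cdot 315 \left(21 - 630 - 50\right)} = - \frac{68642}{2 \cdot 315 \left(-659\right)} = - \frac{68642}{-415170} = \left(-68642\right) \left(- \frac{1}{415170}\right) = \frac{4903}{29655}$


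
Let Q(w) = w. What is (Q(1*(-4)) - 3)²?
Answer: 49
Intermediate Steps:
(Q(1*(-4)) - 3)² = (1*(-4) - 3)² = (-4 - 3)² = (-7)² = 49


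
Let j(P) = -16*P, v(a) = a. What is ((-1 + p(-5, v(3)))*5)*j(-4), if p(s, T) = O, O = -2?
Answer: -960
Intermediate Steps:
p(s, T) = -2
((-1 + p(-5, v(3)))*5)*j(-4) = ((-1 - 2)*5)*(-16*(-4)) = -3*5*64 = -15*64 = -960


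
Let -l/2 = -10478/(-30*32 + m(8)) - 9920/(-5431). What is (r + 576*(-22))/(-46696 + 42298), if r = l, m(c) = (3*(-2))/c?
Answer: 132506512520/45896061267 ≈ 2.8871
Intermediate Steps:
m(c) = -6/c
l = -531493264/20871333 (l = -2*(-10478/(-30*32 - 6/8) - 9920/(-5431)) = -2*(-10478/(-960 - 6*⅛) - 9920*(-1/5431)) = -2*(-10478/(-960 - ¾) + 9920/5431) = -2*(-10478/(-3843/4) + 9920/5431) = -2*(-10478*(-4/3843) + 9920/5431) = -2*(41912/3843 + 9920/5431) = -2*265746632/20871333 = -531493264/20871333 ≈ -25.465)
r = -531493264/20871333 ≈ -25.465
(r + 576*(-22))/(-46696 + 42298) = (-531493264/20871333 + 576*(-22))/(-46696 + 42298) = (-531493264/20871333 - 12672)/(-4398) = -265013025040/20871333*(-1/4398) = 132506512520/45896061267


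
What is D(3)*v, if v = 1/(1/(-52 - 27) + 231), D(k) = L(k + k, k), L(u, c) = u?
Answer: 237/9124 ≈ 0.025975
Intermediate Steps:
D(k) = 2*k (D(k) = k + k = 2*k)
v = 79/18248 (v = 1/(1/(-79) + 231) = 1/(-1/79 + 231) = 1/(18248/79) = 79/18248 ≈ 0.0043292)
D(3)*v = (2*3)*(79/18248) = 6*(79/18248) = 237/9124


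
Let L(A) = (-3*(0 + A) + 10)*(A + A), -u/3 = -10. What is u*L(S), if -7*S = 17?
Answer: -123420/49 ≈ -2518.8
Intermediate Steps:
S = -17/7 (S = -1/7*17 = -17/7 ≈ -2.4286)
u = 30 (u = -3*(-10) = 30)
L(A) = 2*A*(10 - 3*A) (L(A) = (-3*A + 10)*(2*A) = (10 - 3*A)*(2*A) = 2*A*(10 - 3*A))
u*L(S) = 30*(2*(-17/7)*(10 - 3*(-17/7))) = 30*(2*(-17/7)*(10 + 51/7)) = 30*(2*(-17/7)*(121/7)) = 30*(-4114/49) = -123420/49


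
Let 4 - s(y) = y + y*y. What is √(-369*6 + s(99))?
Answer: I*√12110 ≈ 110.05*I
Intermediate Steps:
s(y) = 4 - y - y² (s(y) = 4 - (y + y*y) = 4 - (y + y²) = 4 + (-y - y²) = 4 - y - y²)
√(-369*6 + s(99)) = √(-369*6 + (4 - 1*99 - 1*99²)) = √(-2214 + (4 - 99 - 1*9801)) = √(-2214 + (4 - 99 - 9801)) = √(-2214 - 9896) = √(-12110) = I*√12110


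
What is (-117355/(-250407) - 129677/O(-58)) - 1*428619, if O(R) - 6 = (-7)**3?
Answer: -36137428126247/84387159 ≈ -4.2823e+5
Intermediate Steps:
O(R) = -337 (O(R) = 6 + (-7)**3 = 6 - 343 = -337)
(-117355/(-250407) - 129677/O(-58)) - 1*428619 = (-117355/(-250407) - 129677/(-337)) - 1*428619 = (-117355*(-1/250407) - 129677*(-1/337)) - 428619 = (117355/250407 + 129677/337) - 428619 = 32511577174/84387159 - 428619 = -36137428126247/84387159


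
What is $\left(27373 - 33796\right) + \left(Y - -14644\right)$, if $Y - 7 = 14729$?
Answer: $22957$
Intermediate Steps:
$Y = 14736$ ($Y = 7 + 14729 = 14736$)
$\left(27373 - 33796\right) + \left(Y - -14644\right) = \left(27373 - 33796\right) + \left(14736 - -14644\right) = -6423 + \left(14736 + 14644\right) = -6423 + 29380 = 22957$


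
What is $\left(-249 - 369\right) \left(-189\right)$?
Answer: $116802$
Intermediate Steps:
$\left(-249 - 369\right) \left(-189\right) = \left(-618\right) \left(-189\right) = 116802$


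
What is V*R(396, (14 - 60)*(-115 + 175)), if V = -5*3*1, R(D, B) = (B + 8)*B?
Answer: -113932800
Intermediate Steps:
R(D, B) = B*(8 + B) (R(D, B) = (8 + B)*B = B*(8 + B))
V = -15 (V = -15*1 = -15)
V*R(396, (14 - 60)*(-115 + 175)) = -15*(14 - 60)*(-115 + 175)*(8 + (14 - 60)*(-115 + 175)) = -15*(-46*60)*(8 - 46*60) = -(-41400)*(8 - 2760) = -(-41400)*(-2752) = -15*7595520 = -113932800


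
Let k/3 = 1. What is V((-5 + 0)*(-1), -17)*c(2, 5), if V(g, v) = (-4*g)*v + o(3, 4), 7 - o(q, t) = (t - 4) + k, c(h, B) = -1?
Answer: -344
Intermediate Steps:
k = 3 (k = 3*1 = 3)
o(q, t) = 8 - t (o(q, t) = 7 - ((t - 4) + 3) = 7 - ((-4 + t) + 3) = 7 - (-1 + t) = 7 + (1 - t) = 8 - t)
V(g, v) = 4 - 4*g*v (V(g, v) = (-4*g)*v + (8 - 1*4) = -4*g*v + (8 - 4) = -4*g*v + 4 = 4 - 4*g*v)
V((-5 + 0)*(-1), -17)*c(2, 5) = (4 - 4*(-5 + 0)*(-1)*(-17))*(-1) = (4 - 4*(-5*(-1))*(-17))*(-1) = (4 - 4*5*(-17))*(-1) = (4 + 340)*(-1) = 344*(-1) = -344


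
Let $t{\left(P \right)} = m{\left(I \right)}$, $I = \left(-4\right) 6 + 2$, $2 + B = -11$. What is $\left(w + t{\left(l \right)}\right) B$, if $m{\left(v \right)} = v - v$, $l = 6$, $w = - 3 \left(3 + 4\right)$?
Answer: $273$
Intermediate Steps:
$B = -13$ ($B = -2 - 11 = -13$)
$w = -21$ ($w = \left(-3\right) 7 = -21$)
$I = -22$ ($I = -24 + 2 = -22$)
$m{\left(v \right)} = 0$
$t{\left(P \right)} = 0$
$\left(w + t{\left(l \right)}\right) B = \left(-21 + 0\right) \left(-13\right) = \left(-21\right) \left(-13\right) = 273$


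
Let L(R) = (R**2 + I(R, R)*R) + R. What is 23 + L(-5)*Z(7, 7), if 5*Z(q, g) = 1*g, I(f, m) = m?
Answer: 86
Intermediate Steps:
Z(q, g) = g/5 (Z(q, g) = (1*g)/5 = g/5)
L(R) = R + 2*R**2 (L(R) = (R**2 + R*R) + R = (R**2 + R**2) + R = 2*R**2 + R = R + 2*R**2)
23 + L(-5)*Z(7, 7) = 23 + (-5*(1 + 2*(-5)))*((1/5)*7) = 23 - 5*(1 - 10)*(7/5) = 23 - 5*(-9)*(7/5) = 23 + 45*(7/5) = 23 + 63 = 86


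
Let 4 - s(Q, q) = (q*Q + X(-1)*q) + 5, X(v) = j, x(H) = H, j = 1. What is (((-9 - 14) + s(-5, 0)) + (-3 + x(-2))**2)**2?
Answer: 1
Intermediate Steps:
X(v) = 1
s(Q, q) = -1 - q - Q*q (s(Q, q) = 4 - ((q*Q + 1*q) + 5) = 4 - ((Q*q + q) + 5) = 4 - ((q + Q*q) + 5) = 4 - (5 + q + Q*q) = 4 + (-5 - q - Q*q) = -1 - q - Q*q)
(((-9 - 14) + s(-5, 0)) + (-3 + x(-2))**2)**2 = (((-9 - 14) + (-1 - 1*0 - 1*(-5)*0)) + (-3 - 2)**2)**2 = ((-23 + (-1 + 0 + 0)) + (-5)**2)**2 = ((-23 - 1) + 25)**2 = (-24 + 25)**2 = 1**2 = 1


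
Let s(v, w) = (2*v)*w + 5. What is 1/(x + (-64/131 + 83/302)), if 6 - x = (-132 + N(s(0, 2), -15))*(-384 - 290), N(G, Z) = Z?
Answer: -39562/3919494919 ≈ -1.0094e-5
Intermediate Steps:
s(v, w) = 5 + 2*v*w (s(v, w) = 2*v*w + 5 = 5 + 2*v*w)
x = -99072 (x = 6 - (-132 - 15)*(-384 - 290) = 6 - (-147)*(-674) = 6 - 1*99078 = 6 - 99078 = -99072)
1/(x + (-64/131 + 83/302)) = 1/(-99072 + (-64/131 + 83/302)) = 1/(-99072 - 8455/39562) = 1/(-3919494919/39562) = -39562/3919494919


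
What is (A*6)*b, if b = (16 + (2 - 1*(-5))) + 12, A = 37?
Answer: 7770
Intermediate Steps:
b = 35 (b = (16 + (2 + 5)) + 12 = (16 + 7) + 12 = 23 + 12 = 35)
(A*6)*b = (37*6)*35 = 222*35 = 7770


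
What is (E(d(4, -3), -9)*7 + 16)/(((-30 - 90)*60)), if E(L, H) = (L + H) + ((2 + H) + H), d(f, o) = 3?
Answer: 23/1200 ≈ 0.019167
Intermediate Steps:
E(L, H) = 2 + L + 3*H (E(L, H) = (H + L) + (2 + 2*H) = 2 + L + 3*H)
(E(d(4, -3), -9)*7 + 16)/(((-30 - 90)*60)) = ((2 + 3 + 3*(-9))*7 + 16)/(((-30 - 90)*60)) = ((2 + 3 - 27)*7 + 16)/((-120*60)) = (-22*7 + 16)/(-7200) = (-154 + 16)*(-1/7200) = -138*(-1/7200) = 23/1200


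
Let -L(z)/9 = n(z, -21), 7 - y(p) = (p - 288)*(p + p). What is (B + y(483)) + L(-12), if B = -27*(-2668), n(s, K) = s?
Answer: -116219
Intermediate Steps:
y(p) = 7 - 2*p*(-288 + p) (y(p) = 7 - (p - 288)*(p + p) = 7 - (-288 + p)*2*p = 7 - 2*p*(-288 + p))
B = 72036
L(z) = -9*z
(B + y(483)) + L(-12) = (72036 + (7 - 2*483² + 576*483)) - 9*(-12) = (72036 + (7 - 2*233289 + 278208)) + 108 = (72036 + (7 - 466578 + 278208)) + 108 = (72036 - 188363) + 108 = -116327 + 108 = -116219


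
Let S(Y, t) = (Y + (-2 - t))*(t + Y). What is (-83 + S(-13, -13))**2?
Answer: 961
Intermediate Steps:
S(Y, t) = (Y + t)*(-2 + Y - t) (S(Y, t) = (-2 + Y - t)*(Y + t) = (Y + t)*(-2 + Y - t))
(-83 + S(-13, -13))**2 = (-83 + ((-13)**2 - 1*(-13)**2 - 2*(-13) - 2*(-13)))**2 = (-83 + (169 - 1*169 + 26 + 26))**2 = (-83 + (169 - 169 + 26 + 26))**2 = (-83 + 52)**2 = (-31)**2 = 961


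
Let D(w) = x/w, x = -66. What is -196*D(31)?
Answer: 12936/31 ≈ 417.29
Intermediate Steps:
D(w) = -66/w
-196*D(31) = -(-12936)/31 = -196*(-66/31) = 12936/31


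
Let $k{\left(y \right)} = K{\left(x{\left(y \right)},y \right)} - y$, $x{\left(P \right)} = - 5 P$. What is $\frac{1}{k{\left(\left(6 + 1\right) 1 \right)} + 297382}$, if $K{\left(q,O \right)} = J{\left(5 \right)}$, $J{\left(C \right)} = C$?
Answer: $\frac{1}{297380} \approx 3.3627 \cdot 10^{-6}$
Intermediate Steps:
$K{\left(q,O \right)} = 5$
$k{\left(y \right)} = 5 - y$
$\frac{1}{k{\left(\left(6 + 1\right) 1 \right)} + 297382} = \frac{1}{\left(5 - \left(6 + 1\right) 1\right) + 297382} = \frac{1}{\left(5 - 7 \cdot 1\right) + 297382} = \frac{1}{\left(5 - 7\right) + 297382} = \frac{1}{-2 + 297382} = \frac{1}{297380}$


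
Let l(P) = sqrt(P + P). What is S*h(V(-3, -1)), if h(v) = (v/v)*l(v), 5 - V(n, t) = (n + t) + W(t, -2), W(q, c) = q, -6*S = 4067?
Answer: -4067*sqrt(5)/3 ≈ -3031.4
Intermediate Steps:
S = -4067/6 (S = -1/6*4067 = -4067/6 ≈ -677.83)
l(P) = sqrt(2)*sqrt(P) (l(P) = sqrt(2*P) = sqrt(2)*sqrt(P))
V(n, t) = 5 - n - 2*t (V(n, t) = 5 - ((n + t) + t) = 5 - (n + 2*t) = 5 + (-n - 2*t) = 5 - n - 2*t)
h(v) = sqrt(2)*sqrt(v) (h(v) = (v/v)*(sqrt(2)*sqrt(v)) = 1*(sqrt(2)*sqrt(v)) = sqrt(2)*sqrt(v))
S*h(V(-3, -1)) = -4067*sqrt(2)*sqrt(5 - 1*(-3) - 2*(-1))/6 = -4067*sqrt(2)*sqrt(5 + 3 + 2)/6 = -4067*sqrt(2)*sqrt(10)/6 = -4067*sqrt(5)/3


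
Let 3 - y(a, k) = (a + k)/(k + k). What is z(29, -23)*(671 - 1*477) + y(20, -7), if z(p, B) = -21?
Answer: -56981/14 ≈ -4070.1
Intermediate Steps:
y(a, k) = 3 - (a + k)/(2*k) (y(a, k) = 3 - (a + k)/(k + k) = 3 - (a + k)/(2*k))
z(29, -23)*(671 - 1*477) + y(20, -7) = -21*(671 - 1*477) + (½)*(-1*20 + 5*(-7))/(-7) = -21*(671 - 477) + (½)*(-⅐)*(-20 - 35) = -21*194 + (½)*(-⅐)*(-55) = -4074 + 55/14 = -56981/14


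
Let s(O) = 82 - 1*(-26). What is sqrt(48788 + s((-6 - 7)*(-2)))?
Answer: 16*sqrt(191) ≈ 221.12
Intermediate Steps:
s(O) = 108 (s(O) = 82 + 26 = 108)
sqrt(48788 + s((-6 - 7)*(-2))) = sqrt(48788 + 108) = sqrt(48896) = 16*sqrt(191)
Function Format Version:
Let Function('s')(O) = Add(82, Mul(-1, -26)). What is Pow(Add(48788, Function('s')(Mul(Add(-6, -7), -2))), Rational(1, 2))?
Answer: Mul(16, Pow(191, Rational(1, 2))) ≈ 221.12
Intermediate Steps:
Function('s')(O) = 108 (Function('s')(O) = Add(82, 26) = 108)
Pow(Add(48788, Function('s')(Mul(Add(-6, -7), -2))), Rational(1, 2)) = Pow(Add(48788, 108), Rational(1, 2)) = Pow(48896, Rational(1, 2)) = Mul(16, Pow(191, Rational(1, 2)))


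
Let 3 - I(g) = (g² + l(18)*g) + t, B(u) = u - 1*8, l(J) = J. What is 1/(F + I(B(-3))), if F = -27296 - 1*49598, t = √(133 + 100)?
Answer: -76814/5900390363 + √233/5900390363 ≈ -1.3016e-5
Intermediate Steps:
B(u) = -8 + u (B(u) = u - 8 = -8 + u)
t = √233 ≈ 15.264
I(g) = 3 - √233 - g² - 18*g (I(g) = 3 - ((g² + 18*g) + √233) = 3 - (√233 + g² + 18*g) = 3 + (-√233 - g² - 18*g) = 3 - √233 - g² - 18*g)
F = -76894 (F = -27296 - 49598 = -76894)
1/(F + I(B(-3))) = 1/(-76894 + (3 - √233 - (-8 - 3)² - 18*(-8 - 3))) = 1/(-76894 + (3 - √233 - 1*(-11)² - 18*(-11))) = 1/(-76894 + (3 - √233 - 1*121 + 198)) = 1/(-76894 + (3 - √233 - 121 + 198)) = 1/(-76894 + (80 - √233)) = 1/(-76814 - √233)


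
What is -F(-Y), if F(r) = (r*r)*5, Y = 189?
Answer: -178605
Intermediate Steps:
F(r) = 5*r² (F(r) = r²*5 = 5*r²)
-F(-Y) = -5*(-1*189)² = -5*(-189)² = -5*35721 = -1*178605 = -178605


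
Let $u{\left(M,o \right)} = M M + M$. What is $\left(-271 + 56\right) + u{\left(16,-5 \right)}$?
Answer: $57$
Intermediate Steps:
$u{\left(M,o \right)} = M + M^{2}$ ($u{\left(M,o \right)} = M^{2} + M = M + M^{2}$)
$\left(-271 + 56\right) + u{\left(16,-5 \right)} = \left(-271 + 56\right) + 16 \left(1 + 16\right) = -215 + 16 \cdot 17 = -215 + 272 = 57$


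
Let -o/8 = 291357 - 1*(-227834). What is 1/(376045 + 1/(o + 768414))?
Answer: 3385114/1272955194129 ≈ 2.6593e-6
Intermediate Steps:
o = -4153528 (o = -8*(291357 - 1*(-227834)) = -8*(291357 + 227834) = -8*519191 = -4153528)
1/(376045 + 1/(o + 768414)) = 1/(376045 + 1/(-4153528 + 768414)) = 1/(376045 + 1/(-3385114)) = 1/(376045 - 1/3385114) = 1/(1272955194129/3385114) = 3385114/1272955194129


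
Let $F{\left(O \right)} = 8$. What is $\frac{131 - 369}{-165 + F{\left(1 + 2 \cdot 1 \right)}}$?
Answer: $\frac{238}{157} \approx 1.5159$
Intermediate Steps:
$\frac{131 - 369}{-165 + F{\left(1 + 2 \cdot 1 \right)}} = \frac{131 - 369}{-165 + 8} = - \frac{238}{-157} = \left(-238\right) \left(- \frac{1}{157}\right) = \frac{238}{157}$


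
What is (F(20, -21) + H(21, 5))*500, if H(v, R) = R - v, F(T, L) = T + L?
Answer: -8500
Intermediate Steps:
F(T, L) = L + T
(F(20, -21) + H(21, 5))*500 = ((-21 + 20) + (5 - 1*21))*500 = (-1 + (5 - 21))*500 = (-1 - 16)*500 = -17*500 = -8500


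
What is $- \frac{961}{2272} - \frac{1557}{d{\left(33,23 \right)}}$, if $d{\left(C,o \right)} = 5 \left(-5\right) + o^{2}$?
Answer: $- \frac{55859}{15904} \approx -3.5123$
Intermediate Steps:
$d{\left(C,o \right)} = -25 + o^{2}$
$- \frac{961}{2272} - \frac{1557}{d{\left(33,23 \right)}} = - \frac{961}{2272} - \frac{1557}{-25 + 23^{2}} = \left(-961\right) \frac{1}{2272} - \frac{1557}{-25 + 529} = - \frac{961}{2272} - \frac{1557}{504} = - \frac{961}{2272} - \frac{173}{56} = - \frac{55859}{15904}$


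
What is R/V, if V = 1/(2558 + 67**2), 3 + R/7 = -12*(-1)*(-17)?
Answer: -10211103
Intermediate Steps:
R = -1449 (R = -21 + 7*(-12*(-1)*(-17)) = -21 + 7*(12*(-17)) = -21 + 7*(-204) = -21 - 1428 = -1449)
V = 1/7047 (V = 1/(2558 + 4489) = 1/7047 ≈ 0.00014190)
R/V = -1449/1/7047 = -1449*7047 = -10211103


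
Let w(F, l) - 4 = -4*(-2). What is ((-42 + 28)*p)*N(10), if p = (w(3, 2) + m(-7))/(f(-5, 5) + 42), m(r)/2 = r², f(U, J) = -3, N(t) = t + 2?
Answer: -6160/13 ≈ -473.85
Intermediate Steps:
N(t) = 2 + t
w(F, l) = 12 (w(F, l) = 4 - 4*(-2) = 4 + 8 = 12)
m(r) = 2*r²
p = 110/39 (p = (12 + 2*(-7)²)/(-3 + 42) = (12 + 2*49)/39 = (12 + 98)*(1/39) = 110*(1/39) = 110/39 ≈ 2.8205)
((-42 + 28)*p)*N(10) = ((-42 + 28)*(110/39))*(2 + 10) = -14*110/39*12 = -1540/39*12 = -6160/13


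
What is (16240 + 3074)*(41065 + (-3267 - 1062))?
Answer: 709519104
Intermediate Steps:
(16240 + 3074)*(41065 + (-3267 - 1062)) = 19314*(41065 - 4329) = 19314*36736 = 709519104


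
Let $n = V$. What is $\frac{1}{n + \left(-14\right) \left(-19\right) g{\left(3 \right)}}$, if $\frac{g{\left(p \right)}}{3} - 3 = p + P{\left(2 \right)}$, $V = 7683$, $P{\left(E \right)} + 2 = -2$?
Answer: $\frac{1}{9279} \approx 0.00010777$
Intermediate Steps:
$P{\left(E \right)} = -4$ ($P{\left(E \right)} = -2 - 2 = -4$)
$g{\left(p \right)} = -3 + 3 p$ ($g{\left(p \right)} = 9 + 3 \left(p - 4\right) = 9 + 3 \left(-4 + p\right) = 9 + \left(-12 + 3 p\right) = -3 + 3 p$)
$n = 7683$
$\frac{1}{n + \left(-14\right) \left(-19\right) g{\left(3 \right)}} = \frac{1}{7683 + \left(-14\right) \left(-19\right) \left(-3 + 3 \cdot 3\right)} = \frac{1}{7683 + 266 \left(-3 + 9\right)} = \frac{1}{7683 + 266 \cdot 6} = \frac{1}{7683 + 1596} = \frac{1}{9279}$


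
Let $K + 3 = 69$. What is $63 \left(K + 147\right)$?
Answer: $13419$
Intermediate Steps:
$K = 66$ ($K = -3 + 69 = 66$)
$63 \left(K + 147\right) = 63 \left(66 + 147\right) = 63 \cdot 213 = 13419$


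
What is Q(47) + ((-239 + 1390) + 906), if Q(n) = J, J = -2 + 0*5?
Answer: 2055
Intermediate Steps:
J = -2 (J = -2 + 0 = -2)
Q(n) = -2
Q(47) + ((-239 + 1390) + 906) = -2 + ((-239 + 1390) + 906) = -2 + (1151 + 906) = -2 + 2057 = 2055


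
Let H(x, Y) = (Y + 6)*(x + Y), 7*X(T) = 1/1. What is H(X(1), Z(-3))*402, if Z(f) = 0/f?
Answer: 2412/7 ≈ 344.57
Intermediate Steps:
X(T) = 1/7 (X(T) = (1/7)/1 = (1/7)*1 = 1/7)
Z(f) = 0
H(x, Y) = (6 + Y)*(Y + x)
H(X(1), Z(-3))*402 = (0**2 + 6*0 + 6*(1/7) + 0*(1/7))*402 = (0 + 0 + 6/7 + 0)*402 = (6/7)*402 = 2412/7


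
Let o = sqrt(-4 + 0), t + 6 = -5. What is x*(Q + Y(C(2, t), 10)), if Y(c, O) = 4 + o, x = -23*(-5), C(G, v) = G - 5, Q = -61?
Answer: -6555 + 230*I ≈ -6555.0 + 230.0*I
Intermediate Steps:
t = -11 (t = -6 - 5 = -11)
o = 2*I (o = sqrt(-4) = 2*I ≈ 2.0*I)
C(G, v) = -5 + G
x = 115
Y(c, O) = 4 + 2*I
x*(Q + Y(C(2, t), 10)) = 115*(-61 + (4 + 2*I)) = 115*(-57 + 2*I) = -6555 + 230*I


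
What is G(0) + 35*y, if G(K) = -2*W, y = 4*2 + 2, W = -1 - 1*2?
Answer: 356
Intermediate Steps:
W = -3 (W = -1 - 2 = -3)
y = 10 (y = 8 + 2 = 10)
G(K) = 6 (G(K) = -2*(-3) = 6)
G(0) + 35*y = 6 + 35*10 = 6 + 350 = 356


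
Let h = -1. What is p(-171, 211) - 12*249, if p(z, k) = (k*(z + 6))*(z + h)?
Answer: 5985192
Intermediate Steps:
p(z, k) = k*(-1 + z)*(6 + z) (p(z, k) = (k*(z + 6))*(z - 1) = (k*(6 + z))*(-1 + z) = k*(-1 + z)*(6 + z))
p(-171, 211) - 12*249 = 211*(-6 + (-171)**2 + 5*(-171)) - 12*249 = 211*(-6 + 29241 - 855) - 2988 = 211*28380 - 2988 = 5988180 - 2988 = 5985192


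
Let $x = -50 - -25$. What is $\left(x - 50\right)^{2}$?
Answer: $5625$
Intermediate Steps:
$x = -25$ ($x = -50 + 25 = -25$)
$\left(x - 50\right)^{2} = \left(-25 - 50\right)^{2} = \left(-75\right)^{2} = 5625$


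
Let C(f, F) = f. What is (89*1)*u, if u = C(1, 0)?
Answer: 89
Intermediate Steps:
u = 1
(89*1)*u = (89*1)*1 = 89*1 = 89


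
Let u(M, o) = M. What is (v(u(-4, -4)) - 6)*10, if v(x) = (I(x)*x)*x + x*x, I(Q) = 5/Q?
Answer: -100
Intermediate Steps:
v(x) = x² + 5*x (v(x) = ((5/x)*x)*x + x*x = 5*x + x² = x² + 5*x)
(v(u(-4, -4)) - 6)*10 = (-4*(5 - 4) - 6)*10 = (-4*1 - 6)*10 = (-4 - 6)*10 = -10*10 = -100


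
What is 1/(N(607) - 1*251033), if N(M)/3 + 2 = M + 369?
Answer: -1/248111 ≈ -4.0305e-6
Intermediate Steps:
N(M) = 1101 + 3*M (N(M) = -6 + 3*(M + 369) = -6 + 3*(369 + M) = -6 + (1107 + 3*M) = 1101 + 3*M)
1/(N(607) - 1*251033) = 1/((1101 + 3*607) - 1*251033) = 1/((1101 + 1821) - 251033) = 1/(2922 - 251033) = 1/(-248111) = -1/248111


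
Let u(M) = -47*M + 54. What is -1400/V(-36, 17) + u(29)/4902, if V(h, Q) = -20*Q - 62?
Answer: 1056097/328434 ≈ 3.2156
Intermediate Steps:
V(h, Q) = -62 - 20*Q
u(M) = 54 - 47*M
-1400/V(-36, 17) + u(29)/4902 = -1400/(-62 - 20*17) + (54 - 47*29)/4902 = -1400/(-62 - 340) + (54 - 1363)*(1/4902) = -1400/(-402) - 1309*1/4902 = -1400*(-1/402) - 1309/4902 = 700/201 - 1309/4902 = 1056097/328434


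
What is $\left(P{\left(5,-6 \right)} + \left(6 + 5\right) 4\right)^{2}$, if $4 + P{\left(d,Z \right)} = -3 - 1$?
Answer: $1296$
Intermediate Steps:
$P{\left(d,Z \right)} = -8$ ($P{\left(d,Z \right)} = -4 - 4 = -8$)
$\left(P{\left(5,-6 \right)} + \left(6 + 5\right) 4\right)^{2} = \left(-8 + \left(6 + 5\right) 4\right)^{2} = \left(-8 + 11 \cdot 4\right)^{2} = \left(-8 + 44\right)^{2} = 36^{2} = 1296$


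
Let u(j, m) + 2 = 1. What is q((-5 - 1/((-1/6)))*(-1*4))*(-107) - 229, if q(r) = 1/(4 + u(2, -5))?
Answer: -794/3 ≈ -264.67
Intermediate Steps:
u(j, m) = -1 (u(j, m) = -2 + 1 = -1)
q(r) = 1/3 (q(r) = 1/(4 - 1) = 1/3)
q((-5 - 1/((-1/6)))*(-1*4))*(-107) - 229 = (1/3)*(-107) - 229 = -107/3 - 229 = -794/3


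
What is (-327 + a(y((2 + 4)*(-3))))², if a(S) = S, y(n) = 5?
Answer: 103684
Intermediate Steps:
(-327 + a(y((2 + 4)*(-3))))² = (-327 + 5)² = (-322)² = 103684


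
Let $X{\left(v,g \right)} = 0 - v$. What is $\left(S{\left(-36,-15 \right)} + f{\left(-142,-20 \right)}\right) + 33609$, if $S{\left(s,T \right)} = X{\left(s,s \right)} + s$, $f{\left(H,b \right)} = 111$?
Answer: $33720$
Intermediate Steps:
$X{\left(v,g \right)} = - v$
$S{\left(s,T \right)} = 0$ ($S{\left(s,T \right)} = - s + s = 0$)
$\left(S{\left(-36,-15 \right)} + f{\left(-142,-20 \right)}\right) + 33609 = \left(0 + 111\right) + 33609 = 111 + 33609 = 33720$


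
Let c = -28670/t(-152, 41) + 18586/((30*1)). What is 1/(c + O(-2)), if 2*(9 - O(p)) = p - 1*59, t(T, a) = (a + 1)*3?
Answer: 630/271841 ≈ 0.0023175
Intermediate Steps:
t(T, a) = 3 + 3*a (t(T, a) = (1 + a)*3 = 3 + 3*a)
O(p) = 77/2 - p/2 (O(p) = 9 - (p - 1*59)/2 = 9 - (p - 59)/2 = 9 - (-59 + p)/2 = 9 + (59/2 - p/2) = 77/2 - p/2)
c = 123478/315 (c = -28670/(3 + 3*41) + 18586/((30*1)) = -28670/(3 + 123) + 18586/30 = -28670/126 + 18586*(1/30) = -28670*1/126 + 9293/15 = -14335/63 + 9293/15 = 123478/315 ≈ 391.99)
1/(c + O(-2)) = 1/(123478/315 + (77/2 - 1/2*(-2))) = 1/(123478/315 + (77/2 + 1)) = 1/(123478/315 + 79/2) = 1/(271841/630) = 630/271841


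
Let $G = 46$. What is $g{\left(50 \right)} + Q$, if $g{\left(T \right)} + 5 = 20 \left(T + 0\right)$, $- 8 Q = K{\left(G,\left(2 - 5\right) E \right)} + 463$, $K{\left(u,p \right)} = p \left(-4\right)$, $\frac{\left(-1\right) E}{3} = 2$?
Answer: $\frac{7569}{8} \approx 946.13$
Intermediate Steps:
$E = -6$ ($E = \left(-3\right) 2 = -6$)
$K{\left(u,p \right)} = - 4 p$
$Q = - \frac{391}{8}$ ($Q = - \frac{- 4 \left(2 - 5\right) \left(-6\right) + 463}{8} = - \frac{- 4 \left(\left(-3\right) \left(-6\right)\right) + 463}{8} = - \frac{\left(-4\right) 18 + 463}{8} = - \frac{-72 + 463}{8} = \left(- \frac{1}{8}\right) 391 = - \frac{391}{8} \approx -48.875$)
$g{\left(T \right)} = -5 + 20 T$ ($g{\left(T \right)} = -5 + 20 \left(T + 0\right) = -5 + 20 T$)
$g{\left(50 \right)} + Q = \left(-5 + 20 \cdot 50\right) - \frac{391}{8} = \left(-5 + 1000\right) - \frac{391}{8} = 995 - \frac{391}{8} = \frac{7569}{8}$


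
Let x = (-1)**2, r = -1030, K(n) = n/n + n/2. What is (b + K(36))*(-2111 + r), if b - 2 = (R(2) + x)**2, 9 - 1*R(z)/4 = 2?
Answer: -2707542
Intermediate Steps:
K(n) = 1 + n/2 (K(n) = 1 + n*(1/2) = 1 + n/2)
R(z) = 28 (R(z) = 36 - 4*2 = 36 - 8 = 28)
x = 1
b = 843 (b = 2 + (28 + 1)**2 = 2 + 29**2 = 2 + 841 = 843)
(b + K(36))*(-2111 + r) = (843 + (1 + (1/2)*36))*(-2111 - 1030) = (843 + (1 + 18))*(-3141) = (843 + 19)*(-3141) = 862*(-3141) = -2707542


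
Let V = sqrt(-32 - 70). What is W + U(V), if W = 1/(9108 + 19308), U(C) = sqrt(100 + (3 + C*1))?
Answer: 1/28416 + sqrt(103 + I*sqrt(102)) ≈ 10.161 + 0.49697*I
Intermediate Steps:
V = I*sqrt(102) (V = sqrt(-102) = I*sqrt(102) ≈ 10.1*I)
U(C) = sqrt(103 + C) (U(C) = sqrt(100 + (3 + C)) = sqrt(103 + C))
W = 1/28416 ≈ 3.5191e-5
W + U(V) = 1/28416 + sqrt(103 + I*sqrt(102))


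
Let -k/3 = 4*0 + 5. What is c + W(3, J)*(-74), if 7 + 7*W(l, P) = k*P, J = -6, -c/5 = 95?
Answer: -9467/7 ≈ -1352.4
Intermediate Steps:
c = -475 (c = -5*95 = -475)
k = -15 (k = -3*(4*0 + 5) = -3*(0 + 5) = -3*5 = -15)
W(l, P) = -1 - 15*P/7 (W(l, P) = -1 + (-15*P)/7 = -1 - 15*P/7)
c + W(3, J)*(-74) = -475 + (-1 - 15/7*(-6))*(-74) = -475 + (-1 + 90/7)*(-74) = -475 + (83/7)*(-74) = -475 - 6142/7 = -9467/7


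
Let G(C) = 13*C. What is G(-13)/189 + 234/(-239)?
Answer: -84617/45171 ≈ -1.8733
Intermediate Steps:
G(-13)/189 + 234/(-239) = (13*(-13))/189 + 234/(-239) = -169*1/189 + 234*(-1/239) = -169/189 - 234/239 = -84617/45171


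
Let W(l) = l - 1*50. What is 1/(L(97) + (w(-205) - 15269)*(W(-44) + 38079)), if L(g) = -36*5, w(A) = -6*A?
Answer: -1/533271595 ≈ -1.8752e-9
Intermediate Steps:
W(l) = -50 + l (W(l) = l - 50 = -50 + l)
L(g) = -180
1/(L(97) + (w(-205) - 15269)*(W(-44) + 38079)) = 1/(-180 + (-6*(-205) - 15269)*((-50 - 44) + 38079)) = 1/(-180 + (1230 - 15269)*(-94 + 38079)) = 1/(-180 - 14039*37985) = 1/(-180 - 533271415) = 1/(-533271595) = -1/533271595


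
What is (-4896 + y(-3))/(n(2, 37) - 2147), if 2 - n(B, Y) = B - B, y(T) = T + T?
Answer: 1634/715 ≈ 2.2853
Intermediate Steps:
y(T) = 2*T
n(B, Y) = 2 (n(B, Y) = 2 - (B - B) = 2 - 1*0 = 2 + 0 = 2)
(-4896 + y(-3))/(n(2, 37) - 2147) = (-4896 + 2*(-3))/(2 - 2147) = (-4896 - 6)/(-2145) = -4902*(-1/2145) = 1634/715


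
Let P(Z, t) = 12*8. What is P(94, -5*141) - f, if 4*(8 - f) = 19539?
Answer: 19891/4 ≈ 4972.8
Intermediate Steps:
f = -19507/4 (f = 8 - 1/4*19539 = 8 - 19539/4 = -19507/4 ≈ -4876.8)
P(Z, t) = 96
P(94, -5*141) - f = 96 - 1*(-19507/4) = 96 + 19507/4 = 19891/4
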